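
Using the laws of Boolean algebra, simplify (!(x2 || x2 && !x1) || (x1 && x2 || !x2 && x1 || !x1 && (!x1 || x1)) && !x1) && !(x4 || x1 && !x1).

(!(x2 || x2 && !x1) || (x1 && x2 || !x2 && x1 || !x1 && (!x1 || x1)) && !x1) && !(x4 || x1 && !x1)
= (!(x2 || x2 && !x1) || (x1 || !x1 && (!x1 || x1)) && !x1) && !(x4 || x1 && !x1)   (distribution)
= (!(x2 || x2 && !x1) || (x1 || !x1) && !x1) && !(x4 || x1 && !x1)   (complement / identity)
= (!(x2 || x2 && !x1) || !x1) && !(x4 || x1 && !x1)   (complement / identity)
= (!x2 || !x1) && !(x4 || x1 && !x1)   (absorption)
= (!x2 || !x1) && !x4   (complement / identity)

(!x2 || !x1) && !x4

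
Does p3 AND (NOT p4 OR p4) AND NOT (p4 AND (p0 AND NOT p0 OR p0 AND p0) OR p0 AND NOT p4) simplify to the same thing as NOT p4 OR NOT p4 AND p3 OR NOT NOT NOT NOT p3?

E1: p3 AND (NOT p4 OR p4) AND NOT (p4 AND (p0 AND NOT p0 OR p0 AND p0) OR p0 AND NOT p4)
    = p3 AND (NOT p4 OR p4) AND NOT (p4 AND p0 OR p0 AND NOT p4)   — distribution
    = p3 AND NOT (p4 AND p0 OR p0 AND NOT p4)   — complement / identity
    = p3 AND NOT p0   — distribution
E2: NOT p4 OR NOT p4 AND p3 OR NOT NOT NOT NOT p3
    = NOT p4 OR NOT NOT NOT NOT p3   — absorption
    = NOT p4 OR NOT NOT p3   — double negation
    = NOT p4 OR p3   — double negation
These differ: at p0=1, p3=0, p4=0, E1 = 0 but E2 = 1.

No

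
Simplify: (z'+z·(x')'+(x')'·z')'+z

z

(z'+z·(x')'+(x')'·z')'+z
= (z'+(x')')'+z
= z·x'+z
= z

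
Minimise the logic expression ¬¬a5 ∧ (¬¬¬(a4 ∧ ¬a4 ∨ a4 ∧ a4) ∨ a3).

a5 ∧ (¬a4 ∨ a3)

¬¬a5 ∧ (¬¬¬(a4 ∧ ¬a4 ∨ a4 ∧ a4) ∨ a3)
= ¬¬a5 ∧ (¬¬¬a4 ∨ a3)   — distribution
= ¬¬a5 ∧ (¬a4 ∨ a3)   — double negation
= a5 ∧ (¬a4 ∨ a3)   — double negation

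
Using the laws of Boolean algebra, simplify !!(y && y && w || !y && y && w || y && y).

!!(y && y && w || !y && y && w || y && y)
= !!(y && y && w || !y && y && w || y)   [idempotence]
= !!(y && w || y)   [distribution]
= !!y   [absorption]
= y   [double negation]

y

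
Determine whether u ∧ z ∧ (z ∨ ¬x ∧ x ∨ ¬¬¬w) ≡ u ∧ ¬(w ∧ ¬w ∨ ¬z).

Yes

E1: u ∧ z ∧ (z ∨ ¬x ∧ x ∨ ¬¬¬w)
    = u ∧ z ∧ (z ∨ ¬x ∧ x ∨ ¬w)   (double negation)
    = u ∧ z ∧ (z ∨ ¬w)   (complement / identity)
    = u ∧ z   (absorption)
E2: u ∧ ¬(w ∧ ¬w ∨ ¬z)
    = u ∧ ¬¬z   (complement / identity)
    = u ∧ z   (double negation)
Both reduce to u ∧ z, so they are equivalent.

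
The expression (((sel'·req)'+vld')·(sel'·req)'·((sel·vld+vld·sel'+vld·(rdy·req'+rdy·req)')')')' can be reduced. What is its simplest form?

(((sel'·req)'+vld')·(sel'·req)'·((sel·vld+vld·sel'+vld·(rdy·req'+rdy·req)')')')'
= (((sel'·req)'+vld')·(sel'·req)'·((sel·vld+vld·sel'+vld·rdy')')')'
= ((sel'·req)'·((sel·vld+vld·sel'+vld·rdy')')')'
= ((sel'·req)'·((vld+vld·rdy')')')'
= sel'·req+(vld+vld·rdy')'
= sel'·req+vld'

sel'·req+vld'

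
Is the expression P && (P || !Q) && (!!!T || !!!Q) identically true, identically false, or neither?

P && (P || !Q) && (!!!T || !!!Q)
= P && (P || !Q) && (!!!T || !Q)   [double negation]
= P && (!!!T || !Q)   [absorption]
= P && (!T || !Q)   [double negation]
This depends on P, Q, T, so it is not a constant.

neither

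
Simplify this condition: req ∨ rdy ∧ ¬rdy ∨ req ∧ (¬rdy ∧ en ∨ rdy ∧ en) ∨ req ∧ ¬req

req ∨ rdy ∧ ¬rdy ∨ req ∧ (¬rdy ∧ en ∨ rdy ∧ en) ∨ req ∧ ¬req
= req ∨ rdy ∧ ¬rdy ∨ req ∧ en ∨ req ∧ ¬req   [distribution]
= req ∨ rdy ∧ ¬rdy ∨ req ∧ en   [complement / identity]
= req ∨ req ∧ en   [complement / identity]
= req   [absorption]

req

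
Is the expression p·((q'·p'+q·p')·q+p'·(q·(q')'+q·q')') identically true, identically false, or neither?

p·((q'·p'+q·p')·q+p'·(q·(q')'+q·q')')
= p·((q'·p'+q·p')·q+p'·(q·q+q·q')')   [double negation]
= p·((q'·p'+q·p')·q+p'·q')   [distribution]
= p·(p'·q+p'·q')   [distribution]
= p·p'   [distribution]
= 0   [complement]

identically false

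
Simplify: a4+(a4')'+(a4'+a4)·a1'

a4+a1'

a4+(a4')'+(a4'+a4)·a1'
= a4+a4+(a4'+a4)·a1'   [double negation]
= a4+a4+a1'   [complement / identity]
= a4+a1'   [idempotence]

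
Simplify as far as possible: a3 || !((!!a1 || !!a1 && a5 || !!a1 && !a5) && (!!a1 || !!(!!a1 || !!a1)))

a3 || !a1

a3 || !((!!a1 || !!a1 && a5 || !!a1 && !a5) && (!!a1 || !!(!!a1 || !!a1)))
= a3 || !((!!a1 || !!a1 && a5 || !!a1 && !a5) && (!!a1 || !!a1 || !!a1))   — double negation
= a3 || !((!!a1 || !!a1 && a5 || !!a1 && !a5) && (!!a1 || !!a1))   — idempotence
= a3 || !((!!a1 || !!a1) && (!!a1 || !!a1))   — distribution
= a3 || !(!!a1 || !!a1)   — idempotence
= a3 || !a1 && !a1   — De Morgan
= a3 || !a1   — idempotence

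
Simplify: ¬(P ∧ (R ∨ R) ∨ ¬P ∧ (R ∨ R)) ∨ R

True

¬(P ∧ (R ∨ R) ∨ ¬P ∧ (R ∨ R)) ∨ R
= ¬(R ∨ R) ∨ R
= ¬R ∨ R
= True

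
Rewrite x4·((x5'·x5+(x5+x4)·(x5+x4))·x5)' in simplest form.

x4·((x5'·x5+(x5+x4)·(x5+x4))·x5)'
= x4·((x5+x4)·(x5+x4)·x5)'
= x4·((x5+x4)·x5)'
= x4·x5'

x4·x5'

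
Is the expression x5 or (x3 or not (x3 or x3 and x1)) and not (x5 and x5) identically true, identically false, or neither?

identically true

x5 or (x3 or not (x3 or x3 and x1)) and not (x5 and x5)
= x5 or (x3 or not x3) and not (x5 and x5)   [absorption]
= x5 or (x3 or not x3) and not x5   [idempotence]
= x5 or not x5   [complement / identity]
= True   [complement]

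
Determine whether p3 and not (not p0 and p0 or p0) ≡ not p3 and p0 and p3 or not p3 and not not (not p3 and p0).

No

E1: p3 and not (not p0 and p0 or p0)
    = p3 and not p0   [complement / identity]
E2: not p3 and p0 and p3 or not p3 and not not (not p3 and p0)
    = not p3 and p0 and p3 or not p3 and not p3 and p0   [double negation]
    = not p3 and p0   [distribution]
These differ: at p0=1, p3=0, E1 = 0 but E2 = 1.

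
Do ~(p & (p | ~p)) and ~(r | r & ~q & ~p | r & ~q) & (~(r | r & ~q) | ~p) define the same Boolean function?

No

E1: ~(p & (p | ~p))
    = ~p   — complement / identity
E2: ~(r | r & ~q & ~p | r & ~q) & (~(r | r & ~q) | ~p)
    = ~(r | r & ~q) & (~(r | r & ~q) | ~p)   — absorption
    = ~(r | r & ~q)   — absorption
    = ~r   — absorption
These differ: at p=0, q=0, r=1, E1 = 1 but E2 = 0.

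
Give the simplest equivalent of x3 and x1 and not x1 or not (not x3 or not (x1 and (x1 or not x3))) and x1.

x3 and x1 and not x1 or not (not x3 or not (x1 and (x1 or not x3))) and x1
= x3 and x1 and not x1 or not (not x3 or not x1) and x1   [absorption]
= x3 and x1 and not x1 or x3 and x1 and x1   [De Morgan]
= (not x1 or x1) and x3 and x1   [distribution]
= x3 and x1   [complement / identity]

x3 and x1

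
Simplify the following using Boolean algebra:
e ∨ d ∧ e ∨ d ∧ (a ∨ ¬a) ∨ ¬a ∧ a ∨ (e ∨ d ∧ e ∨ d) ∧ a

e ∨ d

e ∨ d ∧ e ∨ d ∧ (a ∨ ¬a) ∨ ¬a ∧ a ∨ (e ∨ d ∧ e ∨ d) ∧ a
= e ∨ d ∧ e ∨ d ∨ ¬a ∧ a ∨ (e ∨ d ∧ e ∨ d) ∧ a   (complement / identity)
= e ∨ d ∧ e ∨ d ∨ (e ∨ d ∧ e ∨ d) ∧ a   (complement / identity)
= e ∨ d ∧ e ∨ d   (absorption)
= e ∨ d   (absorption)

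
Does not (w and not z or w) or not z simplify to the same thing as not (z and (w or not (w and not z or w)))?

E1: not (w and not z or w) or not z
    = not w or not z
E2: not (z and (w or not (w and not z or w)))
    = not (z and (w or not w))
    = not z
These differ: at w=0, z=1, E1 = 1 but E2 = 0.

No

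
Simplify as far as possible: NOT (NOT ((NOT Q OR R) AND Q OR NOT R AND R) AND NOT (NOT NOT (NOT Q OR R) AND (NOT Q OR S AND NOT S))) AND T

NOT (NOT ((NOT Q OR R) AND Q OR NOT R AND R) AND NOT (NOT NOT (NOT Q OR R) AND (NOT Q OR S AND NOT S))) AND T
= NOT (NOT ((NOT Q OR R) AND Q OR NOT R AND R) AND NOT ((NOT Q OR R) AND (NOT Q OR S AND NOT S))) AND T   [double negation]
= ((NOT Q OR R) AND Q OR NOT R AND R OR (NOT Q OR R) AND (NOT Q OR S AND NOT S)) AND T   [De Morgan]
= ((NOT Q OR R) AND Q OR (NOT Q OR R) AND (NOT Q OR S AND NOT S)) AND T   [complement / identity]
= ((NOT Q OR R) AND Q OR (NOT Q OR R) AND NOT Q) AND T   [complement / identity]
= (NOT Q OR R) AND T   [distribution]

(NOT Q OR R) AND T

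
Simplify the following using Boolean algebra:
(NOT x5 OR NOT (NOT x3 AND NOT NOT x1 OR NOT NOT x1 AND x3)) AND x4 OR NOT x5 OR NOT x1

(NOT x5 OR NOT (NOT x3 AND NOT NOT x1 OR NOT NOT x1 AND x3)) AND x4 OR NOT x5 OR NOT x1
= (NOT x5 OR NOT NOT NOT x1) AND x4 OR NOT x5 OR NOT x1   [distribution]
= (NOT x5 OR NOT x1) AND x4 OR NOT x5 OR NOT x1   [double negation]
= NOT x5 OR NOT x1   [absorption]

NOT x5 OR NOT x1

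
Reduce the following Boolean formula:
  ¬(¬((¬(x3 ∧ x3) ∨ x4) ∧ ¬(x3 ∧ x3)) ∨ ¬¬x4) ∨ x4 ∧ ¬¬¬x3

¬x3

¬(¬((¬(x3 ∧ x3) ∨ x4) ∧ ¬(x3 ∧ x3)) ∨ ¬¬x4) ∨ x4 ∧ ¬¬¬x3
= ¬(¬((¬(x3 ∧ x3) ∨ x4) ∧ ¬(x3 ∧ x3)) ∨ ¬¬x4) ∨ x4 ∧ ¬x3   (double negation)
= ¬(¬¬(x3 ∧ x3) ∨ ¬¬x4) ∨ x4 ∧ ¬x3   (absorption)
= ¬(x3 ∧ x3) ∧ ¬x4 ∨ x4 ∧ ¬x3   (De Morgan)
= ¬x3 ∧ ¬x4 ∨ x4 ∧ ¬x3   (idempotence)
= ¬x3   (distribution)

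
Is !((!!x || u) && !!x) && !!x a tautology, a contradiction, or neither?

!((!!x || u) && !!x) && !!x
= !!!x && !!x   — absorption
= !!!x && x   — double negation
= !x && x   — double negation
= false   — complement

contradiction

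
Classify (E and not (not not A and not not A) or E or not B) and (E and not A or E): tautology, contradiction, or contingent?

contingent

(E and not (not not A and not not A) or E or not B) and (E and not A or E)
= (E and (not A or not A) or E or not B) and (E and not A or E)
= (E and not A or E or not B) and (E and not A or E)
= E and not A or E
= E
This depends on E, so it is not a constant.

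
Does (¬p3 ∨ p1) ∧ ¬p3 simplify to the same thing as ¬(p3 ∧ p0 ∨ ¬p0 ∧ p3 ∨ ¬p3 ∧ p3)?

Yes

E1: (¬p3 ∨ p1) ∧ ¬p3
    = ¬p3
E2: ¬(p3 ∧ p0 ∨ ¬p0 ∧ p3 ∨ ¬p3 ∧ p3)
    = ¬(p3 ∨ ¬p3 ∧ p3)
    = ¬p3
Both reduce to ¬p3, so they are equivalent.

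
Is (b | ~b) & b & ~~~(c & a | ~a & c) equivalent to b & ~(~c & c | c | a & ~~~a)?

Yes

E1: (b | ~b) & b & ~~~(c & a | ~a & c)
    = b & ~~~(c & a | ~a & c)
    = b & ~~~c
    = b & ~c
E2: b & ~(~c & c | c | a & ~~~a)
    = b & ~(~c & c | c | a & ~a)
    = b & ~(c | a & ~a)
    = b & ~c
Both reduce to b & ~c, so they are equivalent.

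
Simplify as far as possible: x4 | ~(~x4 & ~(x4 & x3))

x4

x4 | ~(~x4 & ~(x4 & x3))
= x4 | x4 | x4 & x3   (De Morgan)
= x4 | x4   (absorption)
= x4   (idempotence)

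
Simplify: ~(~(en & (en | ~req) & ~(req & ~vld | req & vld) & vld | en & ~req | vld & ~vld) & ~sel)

~(~(en & (en | ~req) & ~(req & ~vld | req & vld) & vld | en & ~req | vld & ~vld) & ~sel)
= ~(~(en & (en | ~req) & ~(req & ~vld | req & vld) & vld | en & ~req) & ~sel)
= ~(~(en & (en | ~req) & ~req & vld | en & ~req) & ~sel)
= ~(~(en & ~req & vld | en & ~req) & ~sel)
= en & ~req & vld | en & ~req | sel
= en & ~req | sel

en & ~req | sel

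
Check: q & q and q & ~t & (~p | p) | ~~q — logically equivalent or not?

E1: q & q
    = q   [idempotence]
E2: q & ~t & (~p | p) | ~~q
    = q & ~t | ~~q   [complement / identity]
    = q & ~t | q   [double negation]
    = q   [absorption]
Both reduce to q, so they are equivalent.

Yes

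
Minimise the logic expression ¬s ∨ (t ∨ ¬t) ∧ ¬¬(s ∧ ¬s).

¬s

¬s ∨ (t ∨ ¬t) ∧ ¬¬(s ∧ ¬s)
= ¬s ∨ (t ∨ ¬t) ∧ s ∧ ¬s   [double negation]
= ¬s ∨ s ∧ ¬s   [complement / identity]
= ¬s   [complement / identity]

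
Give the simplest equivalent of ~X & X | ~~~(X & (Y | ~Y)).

~X

~X & X | ~~~(X & (Y | ~Y))
= ~X & X | ~~~X   (complement / identity)
= ~X & X | ~X   (double negation)
= ~X   (complement / identity)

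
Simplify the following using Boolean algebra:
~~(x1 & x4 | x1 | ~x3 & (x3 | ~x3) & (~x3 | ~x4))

~~(x1 & x4 | x1 | ~x3 & (x3 | ~x3) & (~x3 | ~x4))
= ~~(x1 & x4 | x1 | ~x3 & (~x3 | ~x4))   [complement / identity]
= ~~(x1 | ~x3 & (~x3 | ~x4))   [absorption]
= ~~(x1 | ~x3)   [absorption]
= x1 | ~x3   [double negation]

x1 | ~x3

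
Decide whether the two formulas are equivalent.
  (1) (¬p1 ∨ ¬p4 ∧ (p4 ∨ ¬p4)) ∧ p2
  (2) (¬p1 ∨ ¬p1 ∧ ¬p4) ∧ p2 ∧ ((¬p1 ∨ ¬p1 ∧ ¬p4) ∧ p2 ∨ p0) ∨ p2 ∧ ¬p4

E1: (¬p1 ∨ ¬p4 ∧ (p4 ∨ ¬p4)) ∧ p2
    = (¬p1 ∨ ¬p4) ∧ p2   (complement / identity)
E2: (¬p1 ∨ ¬p1 ∧ ¬p4) ∧ p2 ∧ ((¬p1 ∨ ¬p1 ∧ ¬p4) ∧ p2 ∨ p0) ∨ p2 ∧ ¬p4
    = (¬p1 ∨ ¬p1 ∧ ¬p4) ∧ p2 ∨ p2 ∧ ¬p4   (absorption)
    = ¬p1 ∧ p2 ∨ p2 ∧ ¬p4   (absorption)
    = (¬p1 ∨ ¬p4) ∧ p2   (distribution)
Both reduce to (¬p1 ∨ ¬p4) ∧ p2, so they are equivalent.

Yes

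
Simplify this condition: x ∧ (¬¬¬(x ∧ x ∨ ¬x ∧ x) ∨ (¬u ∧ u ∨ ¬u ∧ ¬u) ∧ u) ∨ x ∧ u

x ∧ u

x ∧ (¬¬¬(x ∧ x ∨ ¬x ∧ x) ∨ (¬u ∧ u ∨ ¬u ∧ ¬u) ∧ u) ∨ x ∧ u
= x ∧ (¬¬¬x ∨ (¬u ∧ u ∨ ¬u ∧ ¬u) ∧ u) ∨ x ∧ u   (distribution)
= x ∧ (¬¬¬x ∨ ¬u ∧ u) ∨ x ∧ u   (distribution)
= x ∧ (¬x ∨ ¬u ∧ u) ∨ x ∧ u   (double negation)
= x ∧ ¬x ∨ x ∧ u   (complement / identity)
= x ∧ u   (complement / identity)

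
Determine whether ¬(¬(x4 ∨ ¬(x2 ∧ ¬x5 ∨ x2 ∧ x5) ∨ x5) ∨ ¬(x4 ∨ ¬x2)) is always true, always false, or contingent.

contingent

¬(¬(x4 ∨ ¬(x2 ∧ ¬x5 ∨ x2 ∧ x5) ∨ x5) ∨ ¬(x4 ∨ ¬x2))
= ¬(¬(x4 ∨ ¬x2 ∨ x5) ∨ ¬(x4 ∨ ¬x2))   (distribution)
= (x4 ∨ ¬x2 ∨ x5) ∧ (x4 ∨ ¬x2)   (De Morgan)
= x4 ∨ ¬x2   (absorption)
This depends on x2, x4, so it is not a constant.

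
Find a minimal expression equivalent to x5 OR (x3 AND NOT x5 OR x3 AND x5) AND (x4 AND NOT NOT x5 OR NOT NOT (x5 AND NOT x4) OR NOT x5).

x5 OR (x3 AND NOT x5 OR x3 AND x5) AND (x4 AND NOT NOT x5 OR NOT NOT (x5 AND NOT x4) OR NOT x5)
= x5 OR (x3 AND NOT x5 OR x3 AND x5) AND (x4 AND x5 OR NOT NOT (x5 AND NOT x4) OR NOT x5)   — double negation
= x5 OR (x3 AND NOT x5 OR x3 AND x5) AND (x4 AND x5 OR x5 AND NOT x4 OR NOT x5)   — double negation
= x5 OR x3 AND (x4 AND x5 OR x5 AND NOT x4 OR NOT x5)   — distribution
= x5 OR x3 AND (x5 OR NOT x5)   — distribution
= x5 OR x3   — complement / identity

x5 OR x3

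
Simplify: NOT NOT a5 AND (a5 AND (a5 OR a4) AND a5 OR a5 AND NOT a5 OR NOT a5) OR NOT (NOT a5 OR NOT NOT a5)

a5

NOT NOT a5 AND (a5 AND (a5 OR a4) AND a5 OR a5 AND NOT a5 OR NOT a5) OR NOT (NOT a5 OR NOT NOT a5)
= NOT NOT a5 AND (a5 AND a5 OR a5 AND NOT a5 OR NOT a5) OR NOT (NOT a5 OR NOT NOT a5)   — absorption
= NOT NOT a5 AND (a5 OR NOT a5) OR NOT (NOT a5 OR NOT NOT a5)   — distribution
= a5 AND (a5 OR NOT a5) OR NOT (NOT a5 OR NOT NOT a5)   — double negation
= a5 AND (a5 OR NOT a5) OR a5 AND NOT a5   — De Morgan
= a5 AND (a5 OR NOT a5)   — complement / identity
= a5   — complement / identity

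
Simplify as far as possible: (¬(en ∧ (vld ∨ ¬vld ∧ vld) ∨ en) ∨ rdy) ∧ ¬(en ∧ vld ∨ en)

(¬(en ∧ (vld ∨ ¬vld ∧ vld) ∨ en) ∨ rdy) ∧ ¬(en ∧ vld ∨ en)
= (¬(en ∧ vld ∨ en) ∨ rdy) ∧ ¬(en ∧ vld ∨ en)   (complement / identity)
= ¬(en ∧ vld ∨ en)   (absorption)
= ¬en   (absorption)

¬en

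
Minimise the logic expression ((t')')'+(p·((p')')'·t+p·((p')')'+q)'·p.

((t')')'+(p·((p')')'·t+p·((p')')'+q)'·p
= ((t')')'+(p·p'·t+p·((p')')'+q)'·p   — double negation
= ((t')')'+(p·p'·t+p·p'+q)'·p   — double negation
= ((t')')'+(p·p'+q)'·p   — absorption
= ((t')')'+q'·p   — complement / identity
= t'+q'·p   — double negation

t'+q'·p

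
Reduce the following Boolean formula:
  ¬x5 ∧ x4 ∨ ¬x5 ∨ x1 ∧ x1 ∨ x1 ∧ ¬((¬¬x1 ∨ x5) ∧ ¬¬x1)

¬x5 ∨ x1

¬x5 ∧ x4 ∨ ¬x5 ∨ x1 ∧ x1 ∨ x1 ∧ ¬((¬¬x1 ∨ x5) ∧ ¬¬x1)
= ¬x5 ∧ x4 ∨ ¬x5 ∨ x1 ∧ x1 ∨ x1 ∧ ¬¬¬x1   (absorption)
= ¬x5 ∨ x1 ∧ x1 ∨ x1 ∧ ¬¬¬x1   (absorption)
= ¬x5 ∨ x1 ∧ x1 ∨ x1 ∧ ¬x1   (double negation)
= ¬x5 ∨ x1   (distribution)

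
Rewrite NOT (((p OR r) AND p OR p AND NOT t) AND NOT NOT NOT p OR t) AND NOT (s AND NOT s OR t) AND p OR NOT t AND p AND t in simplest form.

NOT (((p OR r) AND p OR p AND NOT t) AND NOT NOT NOT p OR t) AND NOT (s AND NOT s OR t) AND p OR NOT t AND p AND t
= NOT ((p OR p AND NOT t) AND NOT NOT NOT p OR t) AND NOT (s AND NOT s OR t) AND p OR NOT t AND p AND t
= NOT ((p OR p AND NOT t) AND NOT p OR t) AND NOT (s AND NOT s OR t) AND p OR NOT t AND p AND t
= NOT (p AND NOT p OR t) AND NOT (s AND NOT s OR t) AND p OR NOT t AND p AND t
= NOT t AND NOT (s AND NOT s OR t) AND p OR NOT t AND p AND t
= NOT t AND NOT t AND p OR NOT t AND p AND t
= NOT t AND p

NOT t AND p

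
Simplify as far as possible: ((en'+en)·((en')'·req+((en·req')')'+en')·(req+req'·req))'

req'

((en'+en)·((en')'·req+((en·req')')'+en')·(req+req'·req))'
= (((en')'·req+((en·req')')'+en')·(req+req'·req))'   [complement / identity]
= ((en·req+((en·req')')'+en')·(req+req'·req))'   [double negation]
= ((en·req+en·req'+en')·(req+req'·req))'   [double negation]
= ((en·req+en·req'+en')·req)'   [complement / identity]
= ((en+en')·req)'   [distribution]
= req'   [complement / identity]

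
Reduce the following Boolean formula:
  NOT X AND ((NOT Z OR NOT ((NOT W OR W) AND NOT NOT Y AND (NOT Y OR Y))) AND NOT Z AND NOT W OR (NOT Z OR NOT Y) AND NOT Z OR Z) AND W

NOT X AND ((NOT Z OR NOT ((NOT W OR W) AND NOT NOT Y AND (NOT Y OR Y))) AND NOT Z AND NOT W OR (NOT Z OR NOT Y) AND NOT Z OR Z) AND W
= NOT X AND ((NOT Z OR NOT (NOT NOT Y AND (NOT Y OR Y))) AND NOT Z AND NOT W OR (NOT Z OR NOT Y) AND NOT Z OR Z) AND W   (complement / identity)
= NOT X AND ((NOT Z OR NOT (Y AND (NOT Y OR Y))) AND NOT Z AND NOT W OR (NOT Z OR NOT Y) AND NOT Z OR Z) AND W   (double negation)
= NOT X AND ((NOT Z OR NOT Y) AND NOT Z AND NOT W OR (NOT Z OR NOT Y) AND NOT Z OR Z) AND W   (complement / identity)
= NOT X AND ((NOT Z OR NOT Y) AND NOT Z OR Z) AND W   (absorption)
= NOT X AND (NOT Z OR Z) AND W   (absorption)
= NOT X AND W   (complement / identity)

NOT X AND W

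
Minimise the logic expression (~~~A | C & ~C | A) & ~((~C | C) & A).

~A

(~~~A | C & ~C | A) & ~((~C | C) & A)
= (~~~A | C & ~C | A) & ~A
= (~~~A | A) & ~A
= (~A | A) & ~A
= ~A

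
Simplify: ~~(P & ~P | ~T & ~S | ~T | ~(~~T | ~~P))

~~(P & ~P | ~T & ~S | ~T | ~(~~T | ~~P))
= ~~(P & ~P | ~T | ~(~~T | ~~P))
= P & ~P | ~T | ~(~~T | ~~P)
= ~T | ~(~~T | ~~P)
= ~T | ~T & ~P
= ~T

~T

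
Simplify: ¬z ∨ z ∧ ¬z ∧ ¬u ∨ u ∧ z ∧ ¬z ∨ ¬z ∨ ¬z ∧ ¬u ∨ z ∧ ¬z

¬z ∨ z ∧ ¬z ∧ ¬u ∨ u ∧ z ∧ ¬z ∨ ¬z ∨ ¬z ∧ ¬u ∨ z ∧ ¬z
= ¬z ∨ z ∧ ¬z ∧ ¬u ∨ u ∧ z ∧ ¬z ∨ ¬z ∨ z ∧ ¬z   — absorption
= ¬z ∨ z ∧ ¬z ∨ ¬z ∨ z ∧ ¬z   — distribution
= ¬z ∨ z ∧ ¬z   — idempotence
= ¬z   — complement / identity

¬z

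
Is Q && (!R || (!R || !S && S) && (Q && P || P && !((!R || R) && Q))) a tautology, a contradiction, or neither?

neither

Q && (!R || (!R || !S && S) && (Q && P || P && !((!R || R) && Q)))
= Q && (!R || !R && (Q && P || P && !((!R || R) && Q)))
= Q && (!R || !R && (Q && P || P && !Q))
= Q && (!R || !R && P)
= Q && !R
This depends on Q, R, so it is not a constant.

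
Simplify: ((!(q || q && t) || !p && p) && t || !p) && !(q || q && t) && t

!q && t

((!(q || q && t) || !p && p) && t || !p) && !(q || q && t) && t
= (!(q || q && t) && t || !p) && !(q || q && t) && t   (complement / identity)
= !(q || q && t) && t   (absorption)
= !q && t   (absorption)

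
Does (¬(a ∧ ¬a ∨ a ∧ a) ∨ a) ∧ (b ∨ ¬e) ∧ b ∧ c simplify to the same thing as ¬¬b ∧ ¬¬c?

E1: (¬(a ∧ ¬a ∨ a ∧ a) ∨ a) ∧ (b ∨ ¬e) ∧ b ∧ c
    = (¬(a ∧ ¬a ∨ a ∧ a) ∨ a) ∧ b ∧ c   [absorption]
    = (¬a ∨ a) ∧ b ∧ c   [distribution]
    = b ∧ c   [complement / identity]
E2: ¬¬b ∧ ¬¬c
    = ¬¬b ∧ c   [double negation]
    = b ∧ c   [double negation]
Both reduce to b ∧ c, so they are equivalent.

Yes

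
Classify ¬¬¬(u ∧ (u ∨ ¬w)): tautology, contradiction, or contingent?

contingent

¬¬¬(u ∧ (u ∨ ¬w))
= ¬(u ∧ (u ∨ ¬w))   — double negation
= ¬u   — absorption
This depends on u, so it is not a constant.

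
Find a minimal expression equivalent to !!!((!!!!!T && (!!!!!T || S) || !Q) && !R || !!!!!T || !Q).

!!!((!!!!!T && (!!!!!T || S) || !Q) && !R || !!!!!T || !Q)
= !!!((!!!!!T || !Q) && !R || !!!!!T || !Q)   (absorption)
= !!!(!!!!!T || !Q)   (absorption)
= !(!!!!!T || !Q)   (double negation)
= !(!!!T || !Q)   (double negation)
= !!T && Q   (De Morgan)
= T && Q   (double negation)

T && Q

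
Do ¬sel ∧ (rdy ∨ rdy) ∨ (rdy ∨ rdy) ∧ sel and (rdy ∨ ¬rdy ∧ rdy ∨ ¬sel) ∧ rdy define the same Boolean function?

Yes

E1: ¬sel ∧ (rdy ∨ rdy) ∨ (rdy ∨ rdy) ∧ sel
    = rdy ∨ rdy
    = rdy
E2: (rdy ∨ ¬rdy ∧ rdy ∨ ¬sel) ∧ rdy
    = (rdy ∨ ¬sel) ∧ rdy
    = rdy
Both reduce to rdy, so they are equivalent.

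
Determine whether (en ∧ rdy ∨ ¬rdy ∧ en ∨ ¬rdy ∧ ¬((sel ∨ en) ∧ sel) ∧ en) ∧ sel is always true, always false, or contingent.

(en ∧ rdy ∨ ¬rdy ∧ en ∨ ¬rdy ∧ ¬((sel ∨ en) ∧ sel) ∧ en) ∧ sel
= (en ∧ rdy ∨ ¬rdy ∧ en ∨ ¬rdy ∧ ¬sel ∧ en) ∧ sel
= (en ∧ rdy ∨ en ∧ (¬rdy ∨ ¬rdy ∧ ¬sel)) ∧ sel
= (en ∧ rdy ∨ en ∧ ¬rdy) ∧ sel
= en ∧ sel
This depends on en, sel, so it is not a constant.

contingent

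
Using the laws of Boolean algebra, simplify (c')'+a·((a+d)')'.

(c')'+a·((a+d)')'
= (c')'+a·(a+d)   [double negation]
= c+a·(a+d)   [double negation]
= c+a   [absorption]

c+a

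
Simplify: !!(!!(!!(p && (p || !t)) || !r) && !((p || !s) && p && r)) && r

!!(!!(!!(p && (p || !t)) || !r) && !((p || !s) && p && r)) && r
= !!(!!(!!p || !r) && !((p || !s) && p && r)) && r   [absorption]
= !(!(!!p || !r) || (p || !s) && p && r) && r   [De Morgan]
= !(!p && r || (p || !s) && p && r) && r   [De Morgan]
= !(!p && r || p && r) && r   [absorption]
= !r && r   [distribution]
= false   [complement]

false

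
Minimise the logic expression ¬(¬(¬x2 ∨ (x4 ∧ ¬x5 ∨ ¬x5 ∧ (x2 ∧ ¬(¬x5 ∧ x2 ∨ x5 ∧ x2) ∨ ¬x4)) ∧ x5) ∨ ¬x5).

¬(¬(¬x2 ∨ (x4 ∧ ¬x5 ∨ ¬x5 ∧ (x2 ∧ ¬(¬x5 ∧ x2 ∨ x5 ∧ x2) ∨ ¬x4)) ∧ x5) ∨ ¬x5)
= ¬(¬(¬x2 ∨ (x4 ∧ ¬x5 ∨ ¬x5 ∧ (x2 ∧ ¬x2 ∨ ¬x4)) ∧ x5) ∨ ¬x5)
= ¬(¬(¬x2 ∨ (x4 ∧ ¬x5 ∨ ¬x5 ∧ ¬x4) ∧ x5) ∨ ¬x5)
= ¬(¬(¬x2 ∨ ¬x5 ∧ x5) ∨ ¬x5)
= ¬(¬¬x2 ∨ ¬x5)
= ¬x2 ∧ x5

¬x2 ∧ x5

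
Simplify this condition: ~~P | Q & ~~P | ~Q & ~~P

~~P | Q & ~~P | ~Q & ~~P
= ~~P | ~~P   — distribution
= ~~P   — idempotence
= P   — double negation

P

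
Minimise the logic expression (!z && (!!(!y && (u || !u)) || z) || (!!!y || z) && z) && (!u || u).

!y || z

(!z && (!!(!y && (u || !u)) || z) || (!!!y || z) && z) && (!u || u)
= (!z && (!!!y || z) || (!!!y || z) && z) && (!u || u)   — complement / identity
= (!!!y || z) && (!u || u)   — distribution
= !!!y || z   — complement / identity
= !y || z   — double negation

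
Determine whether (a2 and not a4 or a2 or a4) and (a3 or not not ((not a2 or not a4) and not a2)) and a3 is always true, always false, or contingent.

(a2 and not a4 or a2 or a4) and (a3 or not not ((not a2 or not a4) and not a2)) and a3
= (a2 and not a4 or a2 or a4) and (a3 or not not not a2) and a3
= (a2 and not a4 or a2 or a4) and (a3 or not a2) and a3
= (a2 and not a4 or a2 or a4) and a3
= (a2 or a4) and a3
This depends on a2, a3, a4, so it is not a constant.

contingent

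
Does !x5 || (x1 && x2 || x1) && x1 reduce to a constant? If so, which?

no

!x5 || (x1 && x2 || x1) && x1
= !x5 || x1 && x1   (absorption)
= !x5 || x1   (idempotence)
This depends on x1, x5, so it is not a constant.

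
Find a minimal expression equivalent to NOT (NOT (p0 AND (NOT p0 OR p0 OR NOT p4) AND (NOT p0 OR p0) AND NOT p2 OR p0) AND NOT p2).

p0 OR p2

NOT (NOT (p0 AND (NOT p0 OR p0 OR NOT p4) AND (NOT p0 OR p0) AND NOT p2 OR p0) AND NOT p2)
= NOT (NOT (p0 AND (NOT p0 OR p0) AND NOT p2 OR p0) AND NOT p2)   [absorption]
= NOT (NOT (p0 AND NOT p2 OR p0) AND NOT p2)   [complement / identity]
= p0 AND NOT p2 OR p0 OR p2   [De Morgan]
= p0 OR p2   [absorption]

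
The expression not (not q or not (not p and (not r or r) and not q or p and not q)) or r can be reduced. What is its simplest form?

r

not (not q or not (not p and (not r or r) and not q or p and not q)) or r
= q and (not p and (not r or r) and not q or p and not q) or r   [De Morgan]
= q and (not p and not q or p and not q) or r   [complement / identity]
= q and not q or r   [distribution]
= r   [complement / identity]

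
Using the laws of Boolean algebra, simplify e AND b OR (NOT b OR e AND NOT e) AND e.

e AND b OR (NOT b OR e AND NOT e) AND e
= e AND b OR NOT b AND e   [complement / identity]
= e   [distribution]

e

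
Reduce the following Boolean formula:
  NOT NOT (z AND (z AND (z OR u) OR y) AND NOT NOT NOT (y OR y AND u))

z AND NOT y

NOT NOT (z AND (z AND (z OR u) OR y) AND NOT NOT NOT (y OR y AND u))
= NOT NOT (z AND (z AND (z OR u) OR y) AND NOT NOT NOT y)   — absorption
= NOT NOT (z AND (z OR y) AND NOT NOT NOT y)   — absorption
= z AND (z OR y) AND NOT NOT NOT y   — double negation
= z AND NOT NOT NOT y   — absorption
= z AND NOT y   — double negation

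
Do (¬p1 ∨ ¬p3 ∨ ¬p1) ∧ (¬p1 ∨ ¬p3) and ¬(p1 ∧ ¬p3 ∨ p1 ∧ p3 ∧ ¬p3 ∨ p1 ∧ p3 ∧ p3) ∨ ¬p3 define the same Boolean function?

Yes

E1: (¬p1 ∨ ¬p3 ∨ ¬p1) ∧ (¬p1 ∨ ¬p3)
    = ¬p1 ∨ ¬p3
E2: ¬(p1 ∧ ¬p3 ∨ p1 ∧ p3 ∧ ¬p3 ∨ p1 ∧ p3 ∧ p3) ∨ ¬p3
    = ¬(p1 ∧ ¬p3 ∨ p1 ∧ p3) ∨ ¬p3
    = ¬p1 ∨ ¬p3
Both reduce to ¬p1 ∨ ¬p3, so they are equivalent.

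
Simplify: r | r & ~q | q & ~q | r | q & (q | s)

r | r & ~q | q & ~q | r | q & (q | s)
= r | r & ~q | r | q & (q | s)   (complement / identity)
= r | r & ~q | r | q   (absorption)
= r | r | q   (absorption)
= r | q   (idempotence)

r | q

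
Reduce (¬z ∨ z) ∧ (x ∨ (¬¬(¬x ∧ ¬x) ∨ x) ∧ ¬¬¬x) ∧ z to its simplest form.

z

(¬z ∨ z) ∧ (x ∨ (¬¬(¬x ∧ ¬x) ∨ x) ∧ ¬¬¬x) ∧ z
= (¬z ∨ z) ∧ (x ∨ (¬¬(¬x ∧ ¬x) ∨ x) ∧ ¬x) ∧ z   (double negation)
= (x ∨ (¬¬(¬x ∧ ¬x) ∨ x) ∧ ¬x) ∧ z   (complement / identity)
= (x ∨ (¬¬¬x ∨ x) ∧ ¬x) ∧ z   (idempotence)
= (x ∨ (¬x ∨ x) ∧ ¬x) ∧ z   (double negation)
= (x ∨ ¬x) ∧ z   (complement / identity)
= z   (complement / identity)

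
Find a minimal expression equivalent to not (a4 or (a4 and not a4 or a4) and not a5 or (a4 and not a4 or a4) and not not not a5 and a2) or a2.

not a4 or a2

not (a4 or (a4 and not a4 or a4) and not a5 or (a4 and not a4 or a4) and not not not a5 and a2) or a2
= not (a4 or (a4 and not a4 or a4) and not a5 or (a4 and not a4 or a4) and not a5 and a2) or a2   — double negation
= not (a4 or (a4 and not a4 or a4) and not a5) or a2   — absorption
= not (a4 or a4 and not a5) or a2   — complement / identity
= not a4 or a2   — absorption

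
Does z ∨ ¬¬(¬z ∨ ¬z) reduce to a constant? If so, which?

yes, True

z ∨ ¬¬(¬z ∨ ¬z)
= z ∨ ¬¬¬z
= z ∨ ¬z
= True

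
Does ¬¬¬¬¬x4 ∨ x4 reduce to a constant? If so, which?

¬¬¬¬¬x4 ∨ x4
= ¬¬¬x4 ∨ x4   — double negation
= ¬x4 ∨ x4   — double negation
= True   — complement

yes, True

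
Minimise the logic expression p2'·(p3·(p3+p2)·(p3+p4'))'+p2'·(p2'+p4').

p2'·(p3·(p3+p2)·(p3+p4'))'+p2'·(p2'+p4')
= p2'·(p3·(p3+p4'))'+p2'·(p2'+p4')
= p2'·p3'+p2'·(p2'+p4')
= p2'·p3'+p2'
= p2'

p2'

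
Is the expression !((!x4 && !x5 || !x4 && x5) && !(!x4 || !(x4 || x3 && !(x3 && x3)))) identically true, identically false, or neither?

!((!x4 && !x5 || !x4 && x5) && !(!x4 || !(x4 || x3 && !(x3 && x3))))
= !((!x4 && !x5 || !x4 && x5) && !(!x4 || !(x4 || x3 && !x3)))   (idempotence)
= !((!x4 && !x5 || !x4 && x5) && !(!x4 || !x4))   (complement / identity)
= !(!x4 && !(!x4 || !x4))   (distribution)
= x4 || !x4 || !x4   (De Morgan)
= x4 || !x4   (idempotence)
= true   (complement)

identically true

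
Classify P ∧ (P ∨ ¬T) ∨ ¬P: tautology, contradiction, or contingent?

P ∧ (P ∨ ¬T) ∨ ¬P
= P ∨ ¬P   [absorption]
= True   [complement]

tautology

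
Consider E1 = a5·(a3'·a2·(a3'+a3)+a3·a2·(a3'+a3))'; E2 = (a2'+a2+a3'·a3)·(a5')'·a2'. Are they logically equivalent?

Yes

E1: a5·(a3'·a2·(a3'+a3)+a3·a2·(a3'+a3))'
    = a5·(a2·(a3'+a3))'   — distribution
    = a5·a2'   — complement / identity
E2: (a2'+a2+a3'·a3)·(a5')'·a2'
    = (a2'+a2+a3'·a3)·a5·a2'   — double negation
    = (a2'+a2)·a5·a2'   — complement / identity
    = a5·a2'   — complement / identity
Both reduce to a5·a2', so they are equivalent.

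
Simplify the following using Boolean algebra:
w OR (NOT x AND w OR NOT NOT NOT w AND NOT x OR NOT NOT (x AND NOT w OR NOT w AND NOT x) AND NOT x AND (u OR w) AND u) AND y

w OR NOT x AND y

w OR (NOT x AND w OR NOT NOT NOT w AND NOT x OR NOT NOT (x AND NOT w OR NOT w AND NOT x) AND NOT x AND (u OR w) AND u) AND y
= w OR (NOT x AND w OR NOT NOT NOT w AND NOT x OR NOT NOT (x AND NOT w OR NOT w AND NOT x) AND NOT x AND u) AND y   [absorption]
= w OR (NOT x AND w OR NOT NOT NOT w AND NOT x OR NOT NOT NOT w AND NOT x AND u) AND y   [distribution]
= w OR (NOT x AND w OR NOT NOT NOT w AND NOT x) AND y   [absorption]
= w OR (NOT x AND w OR NOT w AND NOT x) AND y   [double negation]
= w OR NOT x AND y   [distribution]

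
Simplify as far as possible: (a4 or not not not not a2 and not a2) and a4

a4

(a4 or not not not not a2 and not a2) and a4
= (a4 or not not a2 and not a2) and a4   [double negation]
= (a4 or a2 and not a2) and a4   [double negation]
= a4 and a4   [complement / identity]
= a4   [idempotence]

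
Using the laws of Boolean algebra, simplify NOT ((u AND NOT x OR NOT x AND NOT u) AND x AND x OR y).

NOT y

NOT ((u AND NOT x OR NOT x AND NOT u) AND x AND x OR y)
= NOT (NOT x AND x AND x OR y)   [distribution]
= NOT (NOT x AND x OR y)   [idempotence]
= NOT y   [complement / identity]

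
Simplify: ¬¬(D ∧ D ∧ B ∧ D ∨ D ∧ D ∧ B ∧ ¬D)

¬¬(D ∧ D ∧ B ∧ D ∨ D ∧ D ∧ B ∧ ¬D)
= ¬¬(D ∧ D ∧ B)   [distribution]
= D ∧ D ∧ B   [double negation]
= D ∧ B   [idempotence]

D ∧ B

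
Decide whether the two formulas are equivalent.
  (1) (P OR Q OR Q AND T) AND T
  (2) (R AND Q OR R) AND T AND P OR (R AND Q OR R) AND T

E1: (P OR Q OR Q AND T) AND T
    = (P OR Q) AND T   — absorption
E2: (R AND Q OR R) AND T AND P OR (R AND Q OR R) AND T
    = (R AND Q OR R) AND T   — absorption
    = R AND T   — absorption
These differ: at P=1, Q=1, R=0, T=1, E1 = 1 but E2 = 0.

No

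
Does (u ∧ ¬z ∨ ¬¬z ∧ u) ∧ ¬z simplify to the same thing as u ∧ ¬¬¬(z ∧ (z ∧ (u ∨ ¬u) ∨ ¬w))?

Yes

E1: (u ∧ ¬z ∨ ¬¬z ∧ u) ∧ ¬z
    = (u ∧ ¬z ∨ z ∧ u) ∧ ¬z   (double negation)
    = u ∧ ¬z   (distribution)
E2: u ∧ ¬¬¬(z ∧ (z ∧ (u ∨ ¬u) ∨ ¬w))
    = u ∧ ¬(z ∧ (z ∧ (u ∨ ¬u) ∨ ¬w))   (double negation)
    = u ∧ ¬(z ∧ (z ∨ ¬w))   (complement / identity)
    = u ∧ ¬z   (absorption)
Both reduce to u ∧ ¬z, so they are equivalent.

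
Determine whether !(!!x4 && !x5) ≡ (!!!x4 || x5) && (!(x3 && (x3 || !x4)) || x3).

E1: !(!!x4 && !x5)
    = !x4 || x5   — De Morgan
E2: (!!!x4 || x5) && (!(x3 && (x3 || !x4)) || x3)
    = (!!!x4 || x5) && (!x3 || x3)   — absorption
    = !!!x4 || x5   — complement / identity
    = !x4 || x5   — double negation
Both reduce to !x4 || x5, so they are equivalent.

Yes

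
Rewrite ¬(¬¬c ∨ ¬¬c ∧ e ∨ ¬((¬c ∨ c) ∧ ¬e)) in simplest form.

¬(¬¬c ∨ ¬¬c ∧ e ∨ ¬((¬c ∨ c) ∧ ¬e))
= ¬(¬¬c ∨ ¬¬c ∧ e ∨ ¬¬e)   — complement / identity
= ¬(¬¬c ∨ ¬¬e)   — absorption
= ¬c ∧ ¬e   — De Morgan

¬c ∧ ¬e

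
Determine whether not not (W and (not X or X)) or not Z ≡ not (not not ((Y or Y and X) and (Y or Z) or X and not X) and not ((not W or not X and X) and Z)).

E1: not not (W and (not X or X)) or not Z
    = W and (not X or X) or not Z   (double negation)
    = W or not Z   (complement / identity)
E2: not (not not ((Y or Y and X) and (Y or Z) or X and not X) and not ((not W or not X and X) and Z))
    = not (not not ((Y or Y and X) and (Y or Z)) and not ((not W or not X and X) and Z))   (complement / identity)
    = not ((Y or Y and X) and (Y or Z)) or (not W or not X and X) and Z   (De Morgan)
    = not ((Y or Y and X) and (Y or Z)) or not W and Z   (complement / identity)
    = not (Y and (Y or Z)) or not W and Z   (absorption)
    = not Y or not W and Z   (absorption)
These differ: at W=0, X=0, Y=1, Z=0, E1 = 1 but E2 = 0.

No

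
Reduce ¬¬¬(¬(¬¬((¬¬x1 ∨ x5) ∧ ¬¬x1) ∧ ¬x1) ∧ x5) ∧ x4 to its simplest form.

¬x5 ∧ x4

¬¬¬(¬(¬¬((¬¬x1 ∨ x5) ∧ ¬¬x1) ∧ ¬x1) ∧ x5) ∧ x4
= ¬¬¬(¬(¬¬¬¬x1 ∧ ¬x1) ∧ x5) ∧ x4   — absorption
= ¬¬¬(¬(¬¬x1 ∧ ¬x1) ∧ x5) ∧ x4   — double negation
= ¬¬¬((¬x1 ∨ x1) ∧ x5) ∧ x4   — De Morgan
= ¬((¬x1 ∨ x1) ∧ x5) ∧ x4   — double negation
= ¬x5 ∧ x4   — complement / identity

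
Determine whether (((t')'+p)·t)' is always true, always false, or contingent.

(((t')'+p)·t)'
= ((t+p)·t)'
= t'
This depends on t, so it is not a constant.

contingent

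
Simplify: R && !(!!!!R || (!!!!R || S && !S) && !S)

false

R && !(!!!!R || (!!!!R || S && !S) && !S)
= R && !(!!!!R || (!!R || S && !S) && !S)   — double negation
= R && !(!!R || (!!R || S && !S) && !S)   — double negation
= R && !(!!R || !!R && !S)   — complement / identity
= R && !!!R   — absorption
= R && !R   — double negation
= false   — complement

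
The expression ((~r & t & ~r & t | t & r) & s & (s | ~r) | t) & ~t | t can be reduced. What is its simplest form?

t

((~r & t & ~r & t | t & r) & s & (s | ~r) | t) & ~t | t
= ((~r & t & ~r & t | t & r) & s | t) & ~t | t   [absorption]
= ((~r & t | t & r) & s | t) & ~t | t   [idempotence]
= (t & s | t) & ~t | t   [distribution]
= t & ~t | t   [absorption]
= t   [complement / identity]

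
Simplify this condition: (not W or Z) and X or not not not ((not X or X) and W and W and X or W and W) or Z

not W or Z

(not W or Z) and X or not not not ((not X or X) and W and W and X or W and W) or Z
= (not W or Z) and X or not not not (W and W and X or W and W) or Z   — complement / identity
= (not W or Z) and X or not not not (W and W) or Z   — absorption
= (not W or Z) and X or not (W and W) or Z   — double negation
= (not W or Z) and X or not W or Z   — idempotence
= not W or Z   — absorption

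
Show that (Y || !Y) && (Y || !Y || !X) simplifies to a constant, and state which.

true

(Y || !Y) && (Y || !Y || !X)
= Y || !Y   (absorption)
= true   (complement)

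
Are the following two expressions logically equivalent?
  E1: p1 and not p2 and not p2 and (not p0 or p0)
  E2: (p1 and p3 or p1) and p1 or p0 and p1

No

E1: p1 and not p2 and not p2 and (not p0 or p0)
    = p1 and not p2 and (not p0 or p0)   [idempotence]
    = p1 and not p2   [complement / identity]
E2: (p1 and p3 or p1) and p1 or p0 and p1
    = p1 and p1 or p0 and p1   [absorption]
    = p1 and (p1 or p0)   [distribution]
    = p1   [absorption]
These differ: at p0=1, p1=1, p2=1, p3=1, E1 = 0 but E2 = 1.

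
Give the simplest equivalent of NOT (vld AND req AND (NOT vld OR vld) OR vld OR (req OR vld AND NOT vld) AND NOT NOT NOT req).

NOT vld

NOT (vld AND req AND (NOT vld OR vld) OR vld OR (req OR vld AND NOT vld) AND NOT NOT NOT req)
= NOT (vld AND req AND (NOT vld OR vld) OR vld OR (req OR vld AND NOT vld) AND NOT req)   (double negation)
= NOT (vld AND req AND (NOT vld OR vld) OR vld OR req AND NOT req)   (complement / identity)
= NOT (vld AND req OR vld OR req AND NOT req)   (complement / identity)
= NOT (vld AND req OR vld)   (complement / identity)
= NOT vld   (absorption)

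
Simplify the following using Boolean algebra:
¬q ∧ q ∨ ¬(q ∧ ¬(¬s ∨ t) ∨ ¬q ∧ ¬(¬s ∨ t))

¬s ∨ t

¬q ∧ q ∨ ¬(q ∧ ¬(¬s ∨ t) ∨ ¬q ∧ ¬(¬s ∨ t))
= ¬q ∧ q ∨ ¬¬(¬s ∨ t)   — distribution
= ¬¬(¬s ∨ t)   — complement / identity
= ¬s ∨ t   — double negation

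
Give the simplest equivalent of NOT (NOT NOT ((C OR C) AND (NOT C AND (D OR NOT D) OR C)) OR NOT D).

NOT C AND D

NOT (NOT NOT ((C OR C) AND (NOT C AND (D OR NOT D) OR C)) OR NOT D)
= NOT (NOT NOT (C AND NOT C AND (D OR NOT D) OR C) OR NOT D)   (distribution)
= NOT (NOT NOT (C AND NOT C OR C) OR NOT D)   (complement / identity)
= NOT (NOT NOT C OR NOT D)   (complement / identity)
= NOT C AND D   (De Morgan)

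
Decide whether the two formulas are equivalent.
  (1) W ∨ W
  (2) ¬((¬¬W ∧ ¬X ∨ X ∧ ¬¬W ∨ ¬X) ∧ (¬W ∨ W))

No

E1: W ∨ W
    = W
E2: ¬((¬¬W ∧ ¬X ∨ X ∧ ¬¬W ∨ ¬X) ∧ (¬W ∨ W))
    = ¬(¬¬W ∧ ¬X ∨ X ∧ ¬¬W ∨ ¬X)
    = ¬(¬¬W ∨ ¬X)
    = ¬W ∧ X
These differ: at W=0, X=1, E1 = 0 but E2 = 1.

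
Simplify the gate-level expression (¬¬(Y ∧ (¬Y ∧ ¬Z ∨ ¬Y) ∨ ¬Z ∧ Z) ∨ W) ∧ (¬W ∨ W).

(¬¬(Y ∧ (¬Y ∧ ¬Z ∨ ¬Y) ∨ ¬Z ∧ Z) ∨ W) ∧ (¬W ∨ W)
= (Y ∧ (¬Y ∧ ¬Z ∨ ¬Y) ∨ ¬Z ∧ Z ∨ W) ∧ (¬W ∨ W)   — double negation
= Y ∧ (¬Y ∧ ¬Z ∨ ¬Y) ∨ ¬Z ∧ Z ∨ W   — complement / identity
= Y ∧ ¬Y ∨ ¬Z ∧ Z ∨ W   — absorption
= ¬Z ∧ Z ∨ W   — complement / identity
= W   — complement / identity

W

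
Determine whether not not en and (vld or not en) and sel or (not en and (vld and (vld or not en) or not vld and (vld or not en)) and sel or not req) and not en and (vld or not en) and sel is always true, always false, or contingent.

not not en and (vld or not en) and sel or (not en and (vld and (vld or not en) or not vld and (vld or not en)) and sel or not req) and not en and (vld or not en) and sel
= en and (vld or not en) and sel or (not en and (vld and (vld or not en) or not vld and (vld or not en)) and sel or not req) and not en and (vld or not en) and sel   — double negation
= en and (vld or not en) and sel or (not en and (vld or not en) and sel or not req) and not en and (vld or not en) and sel   — distribution
= en and (vld or not en) and sel or not en and (vld or not en) and sel   — absorption
= (vld or not en) and sel   — distribution
This depends on en, sel, vld, so it is not a constant.

contingent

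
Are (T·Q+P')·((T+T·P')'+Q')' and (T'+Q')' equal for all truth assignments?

Yes

E1: (T·Q+P')·((T+T·P')'+Q')'
    = (T·Q+P')·(T'+Q')'
    = (T·Q+P')·T·Q
    = T·Q
E2: (T'+Q')'
    = T·Q
Both reduce to T·Q, so they are equivalent.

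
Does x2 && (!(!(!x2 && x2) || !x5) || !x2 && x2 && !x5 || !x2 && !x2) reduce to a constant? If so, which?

yes, False

x2 && (!(!(!x2 && x2) || !x5) || !x2 && x2 && !x5 || !x2 && !x2)
= x2 && (!x2 && x2 && x5 || !x2 && x2 && !x5 || !x2 && !x2)   — De Morgan
= x2 && (!x2 && x2 || !x2 && !x2)   — distribution
= x2 && !x2   — distribution
= false   — complement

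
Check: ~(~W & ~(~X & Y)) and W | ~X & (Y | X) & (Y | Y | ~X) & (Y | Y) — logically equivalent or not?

Yes

E1: ~(~W & ~(~X & Y))
    = W | ~X & Y   (De Morgan)
E2: W | ~X & (Y | X) & (Y | Y | ~X) & (Y | Y)
    = W | ~X & (Y | X) & (Y | Y)   (absorption)
    = W | ~X & (Y | X) & Y   (idempotence)
    = W | ~X & Y   (absorption)
Both reduce to W | ~X & Y, so they are equivalent.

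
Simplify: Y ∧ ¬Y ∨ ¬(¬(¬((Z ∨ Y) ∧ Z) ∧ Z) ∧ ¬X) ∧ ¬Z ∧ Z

False

Y ∧ ¬Y ∨ ¬(¬(¬((Z ∨ Y) ∧ Z) ∧ Z) ∧ ¬X) ∧ ¬Z ∧ Z
= Y ∧ ¬Y ∨ (¬((Z ∨ Y) ∧ Z) ∧ Z ∨ X) ∧ ¬Z ∧ Z   [De Morgan]
= (¬((Z ∨ Y) ∧ Z) ∧ Z ∨ X) ∧ ¬Z ∧ Z   [complement / identity]
= (¬Z ∧ Z ∨ X) ∧ ¬Z ∧ Z   [absorption]
= ¬Z ∧ Z   [absorption]
= False   [complement]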